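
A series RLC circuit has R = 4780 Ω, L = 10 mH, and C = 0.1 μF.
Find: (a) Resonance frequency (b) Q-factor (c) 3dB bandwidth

Step 1 — Resonance: ω₀ = 1/√(LC) = 1/√(0.01·1e-07) = 3.162e+04 rad/s.
Step 2 — f₀ = ω₀/(2π) = 5033 Hz.
Step 3 — Series Q: Q = ω₀L/R = 3.162e+04·0.01/4780 = 0.06616.
Step 4 — Bandwidth: Δω = ω₀/Q = 4.78e+05 rad/s; BW = Δω/(2π) = 7.608e+04 Hz.

(a) f₀ = 5033 Hz  (b) Q = 0.06616  (c) BW = 7.608e+04 Hz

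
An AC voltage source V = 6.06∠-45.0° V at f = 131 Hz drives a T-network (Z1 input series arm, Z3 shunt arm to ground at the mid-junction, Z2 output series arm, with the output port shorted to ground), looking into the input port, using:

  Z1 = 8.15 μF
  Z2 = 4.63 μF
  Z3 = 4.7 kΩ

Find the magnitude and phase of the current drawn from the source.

Step 1 — Angular frequency: ω = 2π·f = 2π·131 = 823.1 rad/s.
Step 2 — Component impedances:
  Z1: Z = 1/(jωC) = -j/(ω·C) = 0 - j149.1 Ω
  Z2: Z = 1/(jωC) = -j/(ω·C) = 0 - j262.4 Ω
  Z3: Z = R = 4700 Ω
Step 3 — With the output port shorted to ground, the output series arm Z2 runs from the junction to ground; the shunt arm Z3 also runs from the junction to ground. They appear in parallel: Z3 || Z2 = 14.6 - j261.6 Ω.
Step 4 — Series with input arm Z1: Z_in = Z1 + (Z3 || Z2) = 14.6 - j410.7 Ω = 410.9∠-88.0° Ω.
Step 5 — Source phasor: V = 6.06∠-45.0° V = 4.285 - j4.285 V.
Step 6 — Ohm's law: I = V / Z_total = (4.285 - j4.285) / (14.6 - j410.7) = 0.01079 + j0.01005 A.
Step 7 — Convert to polar: |I| = 0.01475 A, ∠I = 43.0°.

I = 0.01475∠43.0° A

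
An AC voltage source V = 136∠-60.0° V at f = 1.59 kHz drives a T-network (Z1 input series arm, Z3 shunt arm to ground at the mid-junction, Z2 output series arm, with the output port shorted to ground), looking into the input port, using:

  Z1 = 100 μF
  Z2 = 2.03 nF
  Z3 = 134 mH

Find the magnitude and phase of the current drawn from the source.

Step 1 — Angular frequency: ω = 2π·f = 2π·1590 = 9990 rad/s.
Step 2 — Component impedances:
  Z1: Z = 1/(jωC) = -j/(ω·C) = 0 - j1.001 Ω
  Z2: Z = 1/(jωC) = -j/(ω·C) = 0 - j4.931e+04 Ω
  Z3: Z = jωL = j·9990·0.134 = 0 + j1339 Ω
Step 3 — With the output port shorted to ground, the output series arm Z2 runs from the junction to ground; the shunt arm Z3 also runs from the junction to ground. They appear in parallel: Z3 || Z2 = 0 + j1376 Ω.
Step 4 — Series with input arm Z1: Z_in = Z1 + (Z3 || Z2) = 0 + j1375 Ω = 1375∠90.0° Ω.
Step 5 — Source phasor: V = 136∠-60.0° V = 68 - j117.8 V.
Step 6 — Ohm's law: I = V / Z_total = (68 - j117.8) / (0 + j1375) = -0.08565 - j0.04945 A.
Step 7 — Convert to polar: |I| = 0.09891 A, ∠I = -150.0°.

I = 0.09891∠-150.0° A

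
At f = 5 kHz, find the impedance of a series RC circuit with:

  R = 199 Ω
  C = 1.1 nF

Step 1 — Angular frequency: ω = 2π·f = 2π·5000 = 3.142e+04 rad/s.
Step 2 — Component impedances:
  R: Z = R = 199 Ω
  C: Z = 1/(jωC) = -j/(ω·C) = 0 - j2.894e+04 Ω
Step 3 — Series combination: Z_total = R + C = 199 - j2.894e+04 Ω = 2.894e+04∠-89.6° Ω.

Z = 199 - j2.894e+04 Ω = 2.894e+04∠-89.6° Ω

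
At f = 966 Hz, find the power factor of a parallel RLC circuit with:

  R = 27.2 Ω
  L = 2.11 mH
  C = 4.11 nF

Step 1 — Angular frequency: ω = 2π·f = 2π·966 = 6070 rad/s.
Step 2 — Component impedances:
  R: Z = R = 27.2 Ω
  L: Z = jωL = j·6070·0.00211 = 0 + j12.81 Ω
  C: Z = 1/(jωC) = -j/(ω·C) = 0 - j4.009e+04 Ω
Step 3 — Parallel combination: 1/Z_total = 1/R + 1/L + 1/C; Z_total = 4.938 + j10.48 Ω = 11.59∠64.8° Ω.
Step 4 — Power factor: PF = cos(φ) = Re(Z)/|Z| = 4.938/11.59 = 0.4261.
Step 5 — Type: Im(Z) = 10.48 ⇒ lagging (phase φ = 64.8°).

PF = 0.4261 (lagging, φ = 64.8°)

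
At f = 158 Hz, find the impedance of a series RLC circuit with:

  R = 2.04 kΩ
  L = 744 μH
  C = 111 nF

Step 1 — Angular frequency: ω = 2π·f = 2π·158 = 992.7 rad/s.
Step 2 — Component impedances:
  R: Z = R = 2040 Ω
  L: Z = jωL = j·992.7·0.000744 = 0 + j0.7386 Ω
  C: Z = 1/(jωC) = -j/(ω·C) = 0 - j9075 Ω
Step 3 — Series combination: Z_total = R + L + C = 2040 - j9074 Ω = 9301∠-77.3° Ω.

Z = 2040 - j9074 Ω = 9301∠-77.3° Ω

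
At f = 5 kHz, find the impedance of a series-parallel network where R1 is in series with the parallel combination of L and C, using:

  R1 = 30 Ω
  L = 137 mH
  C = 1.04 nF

Step 1 — Angular frequency: ω = 2π·f = 2π·5000 = 3.142e+04 rad/s.
Step 2 — Component impedances:
  R1: Z = R = 30 Ω
  L: Z = jωL = j·3.142e+04·0.137 = 0 + j4304 Ω
  C: Z = 1/(jωC) = -j/(ω·C) = 0 - j3.061e+04 Ω
Step 3 — Parallel branch: L || C = 1/(1/L + 1/C) = 0 + j5008 Ω.
Step 4 — Series with R1: Z_total = R1 + (L || C) = 30 + j5008 Ω = 5008∠89.7° Ω.

Z = 30 + j5008 Ω = 5008∠89.7° Ω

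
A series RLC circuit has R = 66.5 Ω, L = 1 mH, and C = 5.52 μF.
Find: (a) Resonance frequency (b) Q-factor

Step 1 — Resonance condition Im(Z)=0 gives ω₀ = 1/√(LC).
Step 2 — ω₀ = 1/√(0.001·5.52e-06) = 1.346e+04 rad/s.
Step 3 — f₀ = ω₀/(2π) = 2142 Hz.
Step 4 — Series Q: Q = ω₀L/R = 1.346e+04·0.001/66.5 = 0.2024.

(a) f₀ = 2142 Hz  (b) Q = 0.2024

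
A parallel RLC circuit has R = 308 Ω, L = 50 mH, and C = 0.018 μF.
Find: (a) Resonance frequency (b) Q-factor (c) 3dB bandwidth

Step 1 — Resonance: ω₀ = 1/√(LC) = 1/√(0.05·1.8e-08) = 3.333e+04 rad/s.
Step 2 — f₀ = ω₀/(2π) = 5305 Hz.
Step 3 — Parallel Q: Q = R/(ω₀L) = 308/(3.333e+04·0.05) = 0.1848.
Step 4 — Bandwidth: Δω = ω₀/Q = 1.804e+05 rad/s; BW = Δω/(2π) = 2.871e+04 Hz.

(a) f₀ = 5305 Hz  (b) Q = 0.1848  (c) BW = 2.871e+04 Hz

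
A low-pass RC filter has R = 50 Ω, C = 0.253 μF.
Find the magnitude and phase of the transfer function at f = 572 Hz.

Step 1 — Angular frequency: ω = 2π·572 = 3594 rad/s.
Step 2 — Transfer function: H(jω) = 1/(1 + jωRC).
Step 3 — Denominator: 1 + jωRC = 1 + j·3594·50·2.53e-07 = 1 + j0.04546.
Step 4 — H = 0.9979 - j0.04537.
Step 5 — Magnitude: |H| = 0.999 (-0.0 dB); phase: φ = -2.6°.

|H| = 0.999 (-0.0 dB), φ = -2.6°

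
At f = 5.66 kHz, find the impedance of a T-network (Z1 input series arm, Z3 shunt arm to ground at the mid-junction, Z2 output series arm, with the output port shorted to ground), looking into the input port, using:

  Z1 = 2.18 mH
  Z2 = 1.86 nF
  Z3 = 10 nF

Step 1 — Angular frequency: ω = 2π·f = 2π·5660 = 3.556e+04 rad/s.
Step 2 — Component impedances:
  Z1: Z = jωL = j·3.556e+04·0.00218 = 0 + j77.53 Ω
  Z2: Z = 1/(jωC) = -j/(ω·C) = 0 - j1.512e+04 Ω
  Z3: Z = 1/(jωC) = -j/(ω·C) = 0 - j2812 Ω
Step 3 — With the output port shorted to ground, the output series arm Z2 runs from the junction to ground; the shunt arm Z3 also runs from the junction to ground. They appear in parallel: Z3 || Z2 = 0 - j2371 Ω.
Step 4 — Series with input arm Z1: Z_in = Z1 + (Z3 || Z2) = 0 - j2293 Ω = 2293∠-90.0° Ω.

Z = 0 - j2293 Ω = 2293∠-90.0° Ω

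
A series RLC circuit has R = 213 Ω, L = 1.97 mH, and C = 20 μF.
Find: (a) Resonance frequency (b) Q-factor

Step 1 — Resonance condition Im(Z)=0 gives ω₀ = 1/√(LC).
Step 2 — ω₀ = 1/√(0.00197·2e-05) = 5038 rad/s.
Step 3 — f₀ = ω₀/(2π) = 801.8 Hz.
Step 4 — Series Q: Q = ω₀L/R = 5038·0.00197/213 = 0.04659.

(a) f₀ = 801.8 Hz  (b) Q = 0.04659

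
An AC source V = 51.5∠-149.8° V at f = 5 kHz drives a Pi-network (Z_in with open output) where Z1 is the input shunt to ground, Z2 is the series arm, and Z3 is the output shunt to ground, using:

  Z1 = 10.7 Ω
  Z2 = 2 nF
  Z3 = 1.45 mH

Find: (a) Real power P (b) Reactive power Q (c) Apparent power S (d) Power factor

Step 1 — Angular frequency: ω = 2π·f = 2π·5000 = 3.142e+04 rad/s.
Step 2 — Component impedances:
  Z1: Z = R = 10.7 Ω
  Z2: Z = 1/(jωC) = -j/(ω·C) = 0 - j1.592e+04 Ω
  Z3: Z = jωL = j·3.142e+04·0.00145 = 0 + j45.55 Ω
Step 3 — With open output, the series arm Z2 and the output shunt Z3 appear in series to ground: Z2 + Z3 = 0 - j1.587e+04 Ω.
Step 4 — Parallel with input shunt Z1: Z_in = Z1 || (Z2 + Z3) = 10.7 - j0.007214 Ω = 10.7∠-0.0° Ω.
Step 5 — Source phasor: V = 51.5∠-149.8° V = -44.51 - j25.91 V.
Step 6 — Current: I = V / Z = -4.158 - j2.424 A = 4.813∠-149.8° A.
Step 7 — Complex power: S = V·I* = 247.9 - j0.1671 VA.
Step 8 — Real power: P = Re(S) = 247.9 W.
Step 9 — Reactive power: Q = Im(S) = -0.1671 VAR.
Step 10 — Apparent power: |S| = 247.9 VA.
Step 11 — Power factor: PF = P/|S| = 1 (leading).

(a) P = 247.9 W  (b) Q = -0.1671 VAR  (c) S = 247.9 VA  (d) PF = 1 (leading)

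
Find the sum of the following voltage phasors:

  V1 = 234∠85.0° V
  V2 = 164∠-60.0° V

Step 1 — Convert each phasor to rectangular form:
  V1 = 234·(cos(85.0°) + j·sin(85.0°)) = 20.39 + j233.1 V
  V2 = 164·(cos(-60.0°) + j·sin(-60.0°)) = 82 - j142 V
Step 2 — Sum components: V_total = 102.4 + j91.08 V.
Step 3 — Convert to polar: |V_total| = 137 V, ∠V_total = 41.7°.

V_total = 137∠41.7° V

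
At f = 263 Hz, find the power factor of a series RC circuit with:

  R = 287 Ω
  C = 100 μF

Step 1 — Angular frequency: ω = 2π·f = 2π·263 = 1652 rad/s.
Step 2 — Component impedances:
  R: Z = R = 287 Ω
  C: Z = 1/(jωC) = -j/(ω·C) = 0 - j6.052 Ω
Step 3 — Series combination: Z_total = R + C = 287 - j6.052 Ω = 287.1∠-1.2° Ω.
Step 4 — Power factor: PF = cos(φ) = Re(Z)/|Z| = 287/287.06 = 0.9998.
Step 5 — Type: Im(Z) = -6.052 ⇒ leading (phase φ = -1.2°).

PF = 0.9998 (leading, φ = -1.2°)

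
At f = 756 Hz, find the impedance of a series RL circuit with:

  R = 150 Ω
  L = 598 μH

Step 1 — Angular frequency: ω = 2π·f = 2π·756 = 4750 rad/s.
Step 2 — Component impedances:
  R: Z = R = 150 Ω
  L: Z = jωL = j·4750·0.000598 = 0 + j2.841 Ω
Step 3 — Series combination: Z_total = R + L = 150 + j2.841 Ω = 150∠1.1° Ω.

Z = 150 + j2.841 Ω = 150∠1.1° Ω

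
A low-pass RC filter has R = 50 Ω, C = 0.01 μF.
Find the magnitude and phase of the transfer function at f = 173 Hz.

Step 1 — Angular frequency: ω = 2π·173 = 1087 rad/s.
Step 2 — Transfer function: H(jω) = 1/(1 + jωRC).
Step 3 — Denominator: 1 + jωRC = 1 + j·1087·50·1e-08 = 1 + j0.0005435.
Step 4 — H = 1 - j0.0005435.
Step 5 — Magnitude: |H| = 1 (-0.0 dB); phase: φ = -0.0°.

|H| = 1 (-0.0 dB), φ = -0.0°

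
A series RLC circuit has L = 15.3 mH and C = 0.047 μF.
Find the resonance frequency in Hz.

Step 1 — Resonance condition Im(Z)=0 gives ω₀ = 1/√(LC).
Step 2 — ω₀ = 1/√(0.0153·4.7e-08) = 3.729e+04 rad/s.
Step 3 — f₀ = ω₀/(2π) = 5935 Hz.

f₀ = 5935 Hz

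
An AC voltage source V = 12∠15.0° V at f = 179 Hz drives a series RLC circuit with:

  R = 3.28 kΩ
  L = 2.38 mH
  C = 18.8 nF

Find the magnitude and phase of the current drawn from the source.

Step 1 — Angular frequency: ω = 2π·f = 2π·179 = 1125 rad/s.
Step 2 — Component impedances:
  R: Z = R = 3280 Ω
  L: Z = jωL = j·1125·0.00238 = 0 + j2.677 Ω
  C: Z = 1/(jωC) = -j/(ω·C) = 0 - j4.729e+04 Ω
Step 3 — Series combination: Z_total = R + L + C = 3280 - j4.729e+04 Ω = 4.741e+04∠-86.0° Ω.
Step 4 — Source phasor: V = 12∠15.0° V = 11.59 + j3.106 V.
Step 5 — Ohm's law: I = V / Z_total = (11.59 + j3.106) / (3280 - j4.729e+04) = -4.844e-05 + j0.0002485 A.
Step 6 — Convert to polar: |I| = 0.0002531 A, ∠I = 101.0°.

I = 0.0002531∠101.0° A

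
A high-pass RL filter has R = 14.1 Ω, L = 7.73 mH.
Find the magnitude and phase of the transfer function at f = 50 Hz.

Step 1 — Angular frequency: ω = 2π·50 = 314.2 rad/s.
Step 2 — Transfer function: H(jω) = jωL/(R + jωL).
Step 3 — Numerator jωL = j·2.428; denominator R + jωL = 14.1 + j2.428.
Step 4 — H = 0.02881 + j0.1673.
Step 5 — Magnitude: |H| = 0.1697 (-15.4 dB); phase: φ = 80.2°.

|H| = 0.1697 (-15.4 dB), φ = 80.2°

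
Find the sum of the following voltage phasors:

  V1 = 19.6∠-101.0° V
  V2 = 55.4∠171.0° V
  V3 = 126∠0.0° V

Step 1 — Convert each phasor to rectangular form:
  V1 = 19.6·(cos(-101.0°) + j·sin(-101.0°)) = -3.74 - j19.24 V
  V2 = 55.4·(cos(171.0°) + j·sin(171.0°)) = -54.72 + j8.666 V
  V3 = 126·(cos(0.0°) + j·sin(0.0°)) = 126 V
Step 2 — Sum components: V_total = 67.54 - j10.57 V.
Step 3 — Convert to polar: |V_total| = 68.36 V, ∠V_total = -8.9°.

V_total = 68.36∠-8.9° V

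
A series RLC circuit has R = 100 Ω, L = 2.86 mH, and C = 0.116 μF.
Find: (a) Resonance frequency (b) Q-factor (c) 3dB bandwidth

Step 1 — Resonance condition Im(Z)=0 gives ω₀ = 1/√(LC).
Step 2 — ω₀ = 1/√(0.00286·1.16e-07) = 5.49e+04 rad/s.
Step 3 — f₀ = ω₀/(2π) = 8738 Hz.
Step 4 — Series Q: Q = ω₀L/R = 5.49e+04·0.00286/100 = 1.57.
Step 5 — 3dB bandwidth: Δω = ω₀/Q = 3.497e+04 rad/s; BW = Δω/(2π) = 5565 Hz.

(a) f₀ = 8738 Hz  (b) Q = 1.57  (c) BW = 5565 Hz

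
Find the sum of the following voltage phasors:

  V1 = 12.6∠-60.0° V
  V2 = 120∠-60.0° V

Step 1 — Convert each phasor to rectangular form:
  V1 = 12.6·(cos(-60.0°) + j·sin(-60.0°)) = 6.3 - j10.91 V
  V2 = 120·(cos(-60.0°) + j·sin(-60.0°)) = 60 - j103.9 V
Step 2 — Sum components: V_total = 66.3 - j114.8 V.
Step 3 — Convert to polar: |V_total| = 132.6 V, ∠V_total = -60.0°.

V_total = 132.6∠-60.0° V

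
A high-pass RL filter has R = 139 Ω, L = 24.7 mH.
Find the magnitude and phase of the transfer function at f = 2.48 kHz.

Step 1 — Angular frequency: ω = 2π·2480 = 1.558e+04 rad/s.
Step 2 — Transfer function: H(jω) = jωL/(R + jωL).
Step 3 — Numerator jωL = j·384.9; denominator R + jωL = 139 + j384.9.
Step 4 — H = 0.8846 + j0.3195.
Step 5 — Magnitude: |H| = 0.9405 (-0.5 dB); phase: φ = 19.9°.

|H| = 0.9405 (-0.5 dB), φ = 19.9°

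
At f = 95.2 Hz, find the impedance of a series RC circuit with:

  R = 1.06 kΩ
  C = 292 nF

Step 1 — Angular frequency: ω = 2π·f = 2π·95.2 = 598.2 rad/s.
Step 2 — Component impedances:
  R: Z = R = 1060 Ω
  C: Z = 1/(jωC) = -j/(ω·C) = 0 - j5725 Ω
Step 3 — Series combination: Z_total = R + C = 1060 - j5725 Ω = 5823∠-79.5° Ω.

Z = 1060 - j5725 Ω = 5823∠-79.5° Ω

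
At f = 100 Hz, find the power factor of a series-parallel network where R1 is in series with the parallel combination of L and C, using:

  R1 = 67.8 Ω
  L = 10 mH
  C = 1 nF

Step 1 — Angular frequency: ω = 2π·f = 2π·100 = 628.3 rad/s.
Step 2 — Component impedances:
  R1: Z = R = 67.8 Ω
  L: Z = jωL = j·628.3·0.01 = 0 + j6.283 Ω
  C: Z = 1/(jωC) = -j/(ω·C) = 0 - j1.592e+06 Ω
Step 3 — Parallel branch: L || C = 1/(1/L + 1/C) = 0 + j6.283 Ω.
Step 4 — Series with R1: Z_total = R1 + (L || C) = 67.8 + j6.283 Ω = 68.09∠5.3° Ω.
Step 5 — Power factor: PF = cos(φ) = Re(Z)/|Z| = 67.8/68.09 = 0.9957.
Step 6 — Type: Im(Z) = 6.283 ⇒ lagging (phase φ = 5.3°).

PF = 0.9957 (lagging, φ = 5.3°)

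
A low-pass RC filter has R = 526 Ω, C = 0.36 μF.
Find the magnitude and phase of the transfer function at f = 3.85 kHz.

Step 1 — Angular frequency: ω = 2π·3850 = 2.419e+04 rad/s.
Step 2 — Transfer function: H(jω) = 1/(1 + jωRC).
Step 3 — Denominator: 1 + jωRC = 1 + j·2.419e+04·526·3.6e-07 = 1 + j4.581.
Step 4 — H = 0.04549 - j0.2084.
Step 5 — Magnitude: |H| = 0.2133 (-13.4 dB); phase: φ = -77.7°.

|H| = 0.2133 (-13.4 dB), φ = -77.7°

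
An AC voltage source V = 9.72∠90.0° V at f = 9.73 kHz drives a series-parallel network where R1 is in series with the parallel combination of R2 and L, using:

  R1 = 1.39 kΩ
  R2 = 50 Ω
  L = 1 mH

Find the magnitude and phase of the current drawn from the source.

Step 1 — Angular frequency: ω = 2π·f = 2π·9730 = 6.114e+04 rad/s.
Step 2 — Component impedances:
  R1: Z = R = 1390 Ω
  R2: Z = R = 50 Ω
  L: Z = jωL = j·6.114e+04·0.001 = 0 + j61.14 Ω
Step 3 — Parallel branch: R2 || L = 1/(1/R2 + 1/L) = 29.96 + j24.5 Ω.
Step 4 — Series with R1: Z_total = R1 + (R2 || L) = 1420 + j24.5 Ω = 1420∠1.0° Ω.
Step 5 — Source phasor: V = 9.72∠90.0° V = 0 + j9.72 V.
Step 6 — Ohm's law: I = V / Z_total = (0 + j9.72) / (1420 + j24.5) = 0.0001181 + j0.006843 A.
Step 7 — Convert to polar: |I| = 0.006844 A, ∠I = 89.0°.

I = 0.006844∠89.0° A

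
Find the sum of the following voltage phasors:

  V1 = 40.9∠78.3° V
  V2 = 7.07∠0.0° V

Step 1 — Convert each phasor to rectangular form:
  V1 = 40.9·(cos(78.3°) + j·sin(78.3°)) = 8.294 + j40.05 V
  V2 = 7.07·(cos(0.0°) + j·sin(0.0°)) = 7.07 V
Step 2 — Sum components: V_total = 15.36 + j40.05 V.
Step 3 — Convert to polar: |V_total| = 42.9 V, ∠V_total = 69.0°.

V_total = 42.9∠69.0° V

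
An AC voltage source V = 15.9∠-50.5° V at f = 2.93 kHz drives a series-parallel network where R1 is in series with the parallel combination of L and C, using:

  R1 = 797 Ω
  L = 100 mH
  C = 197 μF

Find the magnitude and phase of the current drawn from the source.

Step 1 — Angular frequency: ω = 2π·f = 2π·2930 = 1.841e+04 rad/s.
Step 2 — Component impedances:
  R1: Z = R = 797 Ω
  L: Z = jωL = j·1.841e+04·0.1 = 0 + j1841 Ω
  C: Z = 1/(jωC) = -j/(ω·C) = 0 - j0.2757 Ω
Step 3 — Parallel branch: L || C = 1/(1/L + 1/C) = 0 - j0.2758 Ω.
Step 4 — Series with R1: Z_total = R1 + (L || C) = 797 - j0.2758 Ω = 797∠-0.0° Ω.
Step 5 — Source phasor: V = 15.9∠-50.5° V = 10.11 - j12.27 V.
Step 6 — Ohm's law: I = V / Z_total = (10.11 - j12.27) / (797 - j0.2758) = 0.01269 - j0.01539 A.
Step 7 — Convert to polar: |I| = 0.01995 A, ∠I = -50.5°.

I = 0.01995∠-50.5° A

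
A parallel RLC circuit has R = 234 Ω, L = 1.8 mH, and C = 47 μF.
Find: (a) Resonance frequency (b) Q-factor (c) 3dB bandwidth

Step 1 — Resonance: ω₀ = 1/√(LC) = 1/√(0.0018·4.7e-05) = 3438 rad/s.
Step 2 — f₀ = ω₀/(2π) = 547.2 Hz.
Step 3 — Parallel Q: Q = R/(ω₀L) = 234/(3438·0.0018) = 37.81.
Step 4 — Bandwidth: Δω = ω₀/Q = 90.93 rad/s; BW = Δω/(2π) = 14.47 Hz.

(a) f₀ = 547.2 Hz  (b) Q = 37.81  (c) BW = 14.47 Hz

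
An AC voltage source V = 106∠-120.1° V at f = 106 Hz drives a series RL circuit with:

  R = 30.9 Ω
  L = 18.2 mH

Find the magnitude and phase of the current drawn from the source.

Step 1 — Angular frequency: ω = 2π·f = 2π·106 = 666 rad/s.
Step 2 — Component impedances:
  R: Z = R = 30.9 Ω
  L: Z = jωL = j·666·0.0182 = 0 + j12.12 Ω
Step 3 — Series combination: Z_total = R + L = 30.9 + j12.12 Ω = 33.19∠21.4° Ω.
Step 4 — Source phasor: V = 106∠-120.1° V = -53.16 - j91.71 V.
Step 5 — Ohm's law: I = V / Z_total = (-53.16 - j91.71) / (30.9 + j12.12) = -2.5 - j1.987 A.
Step 6 — Convert to polar: |I| = 3.193 A, ∠I = -141.5°.

I = 3.193∠-141.5° A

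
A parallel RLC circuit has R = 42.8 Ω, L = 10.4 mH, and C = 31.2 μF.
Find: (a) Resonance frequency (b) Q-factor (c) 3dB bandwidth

Step 1 — Resonance: ω₀ = 1/√(LC) = 1/√(0.0104·3.12e-05) = 1756 rad/s.
Step 2 — f₀ = ω₀/(2π) = 279.4 Hz.
Step 3 — Parallel Q: Q = R/(ω₀L) = 42.8/(1756·0.0104) = 2.344.
Step 4 — Bandwidth: Δω = ω₀/Q = 748.9 rad/s; BW = Δω/(2π) = 119.2 Hz.

(a) f₀ = 279.4 Hz  (b) Q = 2.344  (c) BW = 119.2 Hz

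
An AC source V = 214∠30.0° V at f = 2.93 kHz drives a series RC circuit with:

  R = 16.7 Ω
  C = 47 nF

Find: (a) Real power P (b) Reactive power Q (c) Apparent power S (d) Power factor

Step 1 — Angular frequency: ω = 2π·f = 2π·2930 = 1.841e+04 rad/s.
Step 2 — Component impedances:
  R: Z = R = 16.7 Ω
  C: Z = 1/(jωC) = -j/(ω·C) = 0 - j1156 Ω
Step 3 — Series combination: Z_total = R + C = 16.7 - j1156 Ω = 1156∠-89.2° Ω.
Step 4 — Source phasor: V = 214∠30.0° V = 185.3 + j107 V.
Step 5 — Current: I = V / Z = -0.09025 + j0.1617 A = 0.1851∠119.2° A.
Step 6 — Complex power: S = V·I* = 0.5725 - j39.62 VA.
Step 7 — Real power: P = Re(S) = 0.5725 W.
Step 8 — Reactive power: Q = Im(S) = -39.62 VAR.
Step 9 — Apparent power: |S| = 39.62 VA.
Step 10 — Power factor: PF = P/|S| = 0.01445 (leading).

(a) P = 0.5725 W  (b) Q = -39.62 VAR  (c) S = 39.62 VA  (d) PF = 0.01445 (leading)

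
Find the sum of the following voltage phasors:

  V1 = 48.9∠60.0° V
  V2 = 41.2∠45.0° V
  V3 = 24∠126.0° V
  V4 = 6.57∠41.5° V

Step 1 — Convert each phasor to rectangular form:
  V1 = 48.9·(cos(60.0°) + j·sin(60.0°)) = 24.45 + j42.35 V
  V2 = 41.2·(cos(45.0°) + j·sin(45.0°)) = 29.13 + j29.13 V
  V3 = 24·(cos(126.0°) + j·sin(126.0°)) = -14.11 + j19.42 V
  V4 = 6.57·(cos(41.5°) + j·sin(41.5°)) = 4.921 + j4.353 V
Step 2 — Sum components: V_total = 44.4 + j95.25 V.
Step 3 — Convert to polar: |V_total| = 105.1 V, ∠V_total = 65.0°.

V_total = 105.1∠65.0° V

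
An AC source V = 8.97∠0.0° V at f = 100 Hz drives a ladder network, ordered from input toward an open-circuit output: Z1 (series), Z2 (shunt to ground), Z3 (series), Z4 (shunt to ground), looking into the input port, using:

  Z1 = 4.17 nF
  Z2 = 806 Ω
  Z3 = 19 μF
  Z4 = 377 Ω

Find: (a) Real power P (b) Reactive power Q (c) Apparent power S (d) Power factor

Step 1 — Angular frequency: ω = 2π·f = 2π·100 = 628.3 rad/s.
Step 2 — Component impedances:
  Z1: Z = 1/(jωC) = -j/(ω·C) = 0 - j3.817e+05 Ω
  Z2: Z = R = 806 Ω
  Z3: Z = 1/(jωC) = -j/(ω·C) = 0 - j83.77 Ω
  Z4: Z = R = 377 Ω
Step 3 — Ladder network (open output): work backward from the far end, alternating series and parallel combinations. Z_in = 259.6 - j3.817e+05 Ω = 3.817e+05∠-90.0° Ω.
Step 4 — Source phasor: V = 8.97∠0.0° V = 8.97 V.
Step 5 — Current: I = V / Z = 1.598e-08 + j2.35e-05 A = 2.35e-05∠90.0° A.
Step 6 — Complex power: S = V·I* = 1.434e-07 - j0.0002108 VA.
Step 7 — Real power: P = Re(S) = 1.434e-07 W.
Step 8 — Reactive power: Q = Im(S) = -0.0002108 VAR.
Step 9 — Apparent power: |S| = 0.0002108 VA.
Step 10 — Power factor: PF = P/|S| = 0.0006801 (leading).

(a) P = 1.434e-07 W  (b) Q = -0.0002108 VAR  (c) S = 0.0002108 VA  (d) PF = 0.0006801 (leading)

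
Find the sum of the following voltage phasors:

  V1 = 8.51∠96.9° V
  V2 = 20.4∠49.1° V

Step 1 — Convert each phasor to rectangular form:
  V1 = 8.51·(cos(96.9°) + j·sin(96.9°)) = -1.022 + j8.448 V
  V2 = 20.4·(cos(49.1°) + j·sin(49.1°)) = 13.36 + j15.42 V
Step 2 — Sum components: V_total = 12.33 + j23.87 V.
Step 3 — Convert to polar: |V_total| = 26.87 V, ∠V_total = 62.7°.

V_total = 26.87∠62.7° V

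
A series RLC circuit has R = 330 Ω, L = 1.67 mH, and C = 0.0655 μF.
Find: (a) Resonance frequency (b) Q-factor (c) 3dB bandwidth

Step 1 — Resonance: ω₀ = 1/√(LC) = 1/√(0.00167·6.55e-08) = 9.561e+04 rad/s.
Step 2 — f₀ = ω₀/(2π) = 1.522e+04 Hz.
Step 3 — Series Q: Q = ω₀L/R = 9.561e+04·0.00167/330 = 0.4839.
Step 4 — Bandwidth: Δω = ω₀/Q = 1.976e+05 rad/s; BW = Δω/(2π) = 3.145e+04 Hz.

(a) f₀ = 1.522e+04 Hz  (b) Q = 0.4839  (c) BW = 3.145e+04 Hz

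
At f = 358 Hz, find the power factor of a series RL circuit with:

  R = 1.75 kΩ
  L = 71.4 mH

Step 1 — Angular frequency: ω = 2π·f = 2π·358 = 2249 rad/s.
Step 2 — Component impedances:
  R: Z = R = 1750 Ω
  L: Z = jωL = j·2249·0.0714 = 0 + j160.6 Ω
Step 3 — Series combination: Z_total = R + L = 1750 + j160.6 Ω = 1757∠5.2° Ω.
Step 4 — Power factor: PF = cos(φ) = Re(Z)/|Z| = 1750/1757.4 = 0.9958.
Step 5 — Type: Im(Z) = 160.6 ⇒ lagging (phase φ = 5.2°).

PF = 0.9958 (lagging, φ = 5.2°)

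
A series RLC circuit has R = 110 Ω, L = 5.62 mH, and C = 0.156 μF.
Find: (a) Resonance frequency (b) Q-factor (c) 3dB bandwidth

Step 1 — Resonance: ω₀ = 1/√(LC) = 1/√(0.00562·1.56e-07) = 3.377e+04 rad/s.
Step 2 — f₀ = ω₀/(2π) = 5375 Hz.
Step 3 — Series Q: Q = ω₀L/R = 3.377e+04·0.00562/110 = 1.725.
Step 4 — Bandwidth: Δω = ω₀/Q = 1.957e+04 rad/s; BW = Δω/(2π) = 3115 Hz.

(a) f₀ = 5375 Hz  (b) Q = 1.725  (c) BW = 3115 Hz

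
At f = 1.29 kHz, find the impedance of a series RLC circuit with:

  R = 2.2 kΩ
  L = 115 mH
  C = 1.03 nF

Step 1 — Angular frequency: ω = 2π·f = 2π·1290 = 8105 rad/s.
Step 2 — Component impedances:
  R: Z = R = 2200 Ω
  L: Z = jωL = j·8105·0.115 = 0 + j932.1 Ω
  C: Z = 1/(jωC) = -j/(ω·C) = 0 - j1.198e+05 Ω
Step 3 — Series combination: Z_total = R + L + C = 2200 - j1.189e+05 Ω = 1.189e+05∠-88.9° Ω.

Z = 2200 - j1.189e+05 Ω = 1.189e+05∠-88.9° Ω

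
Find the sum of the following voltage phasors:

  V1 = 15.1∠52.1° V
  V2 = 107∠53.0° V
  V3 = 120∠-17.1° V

Step 1 — Convert each phasor to rectangular form:
  V1 = 15.1·(cos(52.1°) + j·sin(52.1°)) = 9.276 + j11.92 V
  V2 = 107·(cos(53.0°) + j·sin(53.0°)) = 64.39 + j85.45 V
  V3 = 120·(cos(-17.1°) + j·sin(-17.1°)) = 114.7 - j35.28 V
Step 2 — Sum components: V_total = 188.4 + j62.08 V.
Step 3 — Convert to polar: |V_total| = 198.3 V, ∠V_total = 18.2°.

V_total = 198.3∠18.2° V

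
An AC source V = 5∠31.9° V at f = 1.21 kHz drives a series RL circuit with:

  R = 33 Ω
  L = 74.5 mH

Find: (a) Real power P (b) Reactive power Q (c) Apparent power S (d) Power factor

Step 1 — Angular frequency: ω = 2π·f = 2π·1210 = 7603 rad/s.
Step 2 — Component impedances:
  R: Z = R = 33 Ω
  L: Z = jωL = j·7603·0.0745 = 0 + j566.4 Ω
Step 3 — Series combination: Z_total = R + L = 33 + j566.4 Ω = 567.4∠86.7° Ω.
Step 4 — Source phasor: V = 5∠31.9° V = 4.245 + j2.642 V.
Step 5 — Current: I = V / Z = 0.005084 - j0.007198 A = 0.008813∠-54.8° A.
Step 6 — Complex power: S = V·I* = 0.002563 + j0.04399 VA.
Step 7 — Real power: P = Re(S) = 0.002563 W.
Step 8 — Reactive power: Q = Im(S) = 0.04399 VAR.
Step 9 — Apparent power: |S| = 0.04406 VA.
Step 10 — Power factor: PF = P/|S| = 0.05816 (lagging).

(a) P = 0.002563 W  (b) Q = 0.04399 VAR  (c) S = 0.04406 VA  (d) PF = 0.05816 (lagging)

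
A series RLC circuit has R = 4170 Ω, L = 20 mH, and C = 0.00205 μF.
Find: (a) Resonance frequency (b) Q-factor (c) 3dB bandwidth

Step 1 — Resonance: ω₀ = 1/√(LC) = 1/√(0.02·2.05e-09) = 1.562e+05 rad/s.
Step 2 — f₀ = ω₀/(2π) = 2.486e+04 Hz.
Step 3 — Series Q: Q = ω₀L/R = 1.562e+05·0.02/4170 = 0.749.
Step 4 — Bandwidth: Δω = ω₀/Q = 2.085e+05 rad/s; BW = Δω/(2π) = 3.318e+04 Hz.

(a) f₀ = 2.486e+04 Hz  (b) Q = 0.749  (c) BW = 3.318e+04 Hz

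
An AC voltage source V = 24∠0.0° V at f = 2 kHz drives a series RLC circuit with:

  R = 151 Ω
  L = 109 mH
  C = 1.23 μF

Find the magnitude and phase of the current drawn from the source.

Step 1 — Angular frequency: ω = 2π·f = 2π·2000 = 1.257e+04 rad/s.
Step 2 — Component impedances:
  R: Z = R = 151 Ω
  L: Z = jωL = j·1.257e+04·0.109 = 0 + j1370 Ω
  C: Z = 1/(jωC) = -j/(ω·C) = 0 - j64.7 Ω
Step 3 — Series combination: Z_total = R + L + C = 151 + j1305 Ω = 1314∠83.4° Ω.
Step 4 — Source phasor: V = 24∠0.0° V = 24 V.
Step 5 — Ohm's law: I = V / Z_total = (24) / (151 + j1305) = 0.0021 - j0.01815 A.
Step 6 — Convert to polar: |I| = 0.01827 A, ∠I = -83.4°.

I = 0.01827∠-83.4° A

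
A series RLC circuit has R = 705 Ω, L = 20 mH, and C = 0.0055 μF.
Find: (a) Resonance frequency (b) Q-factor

Step 1 — Resonance condition Im(Z)=0 gives ω₀ = 1/√(LC).
Step 2 — ω₀ = 1/√(0.02·5.5e-09) = 9.535e+04 rad/s.
Step 3 — f₀ = ω₀/(2π) = 1.517e+04 Hz.
Step 4 — Series Q: Q = ω₀L/R = 9.535e+04·0.02/705 = 2.705.

(a) f₀ = 1.517e+04 Hz  (b) Q = 2.705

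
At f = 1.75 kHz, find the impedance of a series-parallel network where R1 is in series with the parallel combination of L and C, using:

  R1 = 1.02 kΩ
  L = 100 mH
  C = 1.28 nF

Step 1 — Angular frequency: ω = 2π·f = 2π·1750 = 1.1e+04 rad/s.
Step 2 — Component impedances:
  R1: Z = R = 1020 Ω
  L: Z = jωL = j·1.1e+04·0.1 = 0 + j1100 Ω
  C: Z = 1/(jωC) = -j/(ω·C) = 0 - j7.105e+04 Ω
Step 3 — Parallel branch: L || C = 1/(1/L + 1/C) = 0 + j1117 Ω.
Step 4 — Series with R1: Z_total = R1 + (L || C) = 1020 + j1117 Ω = 1513∠47.6° Ω.

Z = 1020 + j1117 Ω = 1513∠47.6° Ω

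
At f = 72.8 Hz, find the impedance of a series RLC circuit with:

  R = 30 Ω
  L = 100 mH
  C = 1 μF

Step 1 — Angular frequency: ω = 2π·f = 2π·72.8 = 457.4 rad/s.
Step 2 — Component impedances:
  R: Z = R = 30 Ω
  L: Z = jωL = j·457.4·0.1 = 0 + j45.74 Ω
  C: Z = 1/(jωC) = -j/(ω·C) = 0 - j2186 Ω
Step 3 — Series combination: Z_total = R + L + C = 30 - j2140 Ω = 2141∠-89.2° Ω.

Z = 30 - j2140 Ω = 2141∠-89.2° Ω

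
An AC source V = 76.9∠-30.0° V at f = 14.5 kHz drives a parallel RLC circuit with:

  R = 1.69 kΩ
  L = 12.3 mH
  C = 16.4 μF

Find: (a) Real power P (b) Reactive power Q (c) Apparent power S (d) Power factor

Step 1 — Angular frequency: ω = 2π·f = 2π·1.45e+04 = 9.111e+04 rad/s.
Step 2 — Component impedances:
  R: Z = R = 1690 Ω
  L: Z = jωL = j·9.111e+04·0.0123 = 0 + j1121 Ω
  C: Z = 1/(jωC) = -j/(ω·C) = 0 - j0.6693 Ω
Step 3 — Parallel combination: 1/Z_total = 1/R + 1/L + 1/C; Z_total = 0.0002654 - j0.6697 Ω = 0.6697∠-90.0° Ω.
Step 4 — Source phasor: V = 76.9∠-30.0° V = 66.6 - j38.45 V.
Step 5 — Current: I = V / Z = 57.45 + j99.42 A = 114.8∠60.0° A.
Step 6 — Complex power: S = V·I* = 3.499 - j8830 VA.
Step 7 — Real power: P = Re(S) = 3.499 W.
Step 8 — Reactive power: Q = Im(S) = -8830 VAR.
Step 9 — Apparent power: |S| = 8830 VA.
Step 10 — Power factor: PF = P/|S| = 0.0003963 (leading).

(a) P = 3.499 W  (b) Q = -8830 VAR  (c) S = 8830 VA  (d) PF = 0.0003963 (leading)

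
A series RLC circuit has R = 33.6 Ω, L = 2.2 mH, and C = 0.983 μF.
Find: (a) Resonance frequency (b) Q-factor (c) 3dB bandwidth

Step 1 — Resonance: ω₀ = 1/√(LC) = 1/√(0.0022·9.83e-07) = 2.15e+04 rad/s.
Step 2 — f₀ = ω₀/(2π) = 3422 Hz.
Step 3 — Series Q: Q = ω₀L/R = 2.15e+04·0.0022/33.6 = 1.408.
Step 4 — Bandwidth: Δω = ω₀/Q = 1.527e+04 rad/s; BW = Δω/(2π) = 2431 Hz.

(a) f₀ = 3422 Hz  (b) Q = 1.408  (c) BW = 2431 Hz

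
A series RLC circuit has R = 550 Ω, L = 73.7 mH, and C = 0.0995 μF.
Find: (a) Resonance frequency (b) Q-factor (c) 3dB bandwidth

Step 1 — Resonance: ω₀ = 1/√(LC) = 1/√(0.0737·9.95e-08) = 1.168e+04 rad/s.
Step 2 — f₀ = ω₀/(2π) = 1859 Hz.
Step 3 — Series Q: Q = ω₀L/R = 1.168e+04·0.0737/550 = 1.565.
Step 4 — Bandwidth: Δω = ω₀/Q = 7463 rad/s; BW = Δω/(2π) = 1188 Hz.

(a) f₀ = 1859 Hz  (b) Q = 1.565  (c) BW = 1188 Hz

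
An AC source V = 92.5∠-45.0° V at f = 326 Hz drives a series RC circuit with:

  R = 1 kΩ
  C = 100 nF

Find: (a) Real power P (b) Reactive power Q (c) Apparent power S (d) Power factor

Step 1 — Angular frequency: ω = 2π·f = 2π·326 = 2048 rad/s.
Step 2 — Component impedances:
  R: Z = R = 1000 Ω
  C: Z = 1/(jωC) = -j/(ω·C) = 0 - j4882 Ω
Step 3 — Series combination: Z_total = R + C = 1000 - j4882 Ω = 4983∠-78.4° Ω.
Step 4 — Source phasor: V = 92.5∠-45.0° V = 65.41 - j65.41 V.
Step 5 — Current: I = V / Z = 0.01549 + j0.01022 A = 0.01856∠33.4° A.
Step 6 — Complex power: S = V·I* = 0.3445 - j1.682 VA.
Step 7 — Real power: P = Re(S) = 0.3445 W.
Step 8 — Reactive power: Q = Im(S) = -1.682 VAR.
Step 9 — Apparent power: |S| = 1.717 VA.
Step 10 — Power factor: PF = P/|S| = 0.2007 (leading).

(a) P = 0.3445 W  (b) Q = -1.682 VAR  (c) S = 1.717 VA  (d) PF = 0.2007 (leading)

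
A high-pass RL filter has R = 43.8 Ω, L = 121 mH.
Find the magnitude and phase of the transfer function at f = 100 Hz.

Step 1 — Angular frequency: ω = 2π·100 = 628.3 rad/s.
Step 2 — Transfer function: H(jω) = jωL/(R + jωL).
Step 3 — Numerator jωL = j·76.03; denominator R + jωL = 43.8 + j76.03.
Step 4 — H = 0.7508 + j0.4325.
Step 5 — Magnitude: |H| = 0.8665 (-1.2 dB); phase: φ = 29.9°.

|H| = 0.8665 (-1.2 dB), φ = 29.9°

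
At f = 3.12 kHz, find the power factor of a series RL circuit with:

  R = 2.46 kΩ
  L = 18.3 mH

Step 1 — Angular frequency: ω = 2π·f = 2π·3120 = 1.96e+04 rad/s.
Step 2 — Component impedances:
  R: Z = R = 2460 Ω
  L: Z = jωL = j·1.96e+04·0.0183 = 0 + j358.7 Ω
Step 3 — Series combination: Z_total = R + L = 2460 + j358.7 Ω = 2486∠8.3° Ω.
Step 4 — Power factor: PF = cos(φ) = Re(Z)/|Z| = 2460/2486 = 0.9895.
Step 5 — Type: Im(Z) = 358.7 ⇒ lagging (phase φ = 8.3°).

PF = 0.9895 (lagging, φ = 8.3°)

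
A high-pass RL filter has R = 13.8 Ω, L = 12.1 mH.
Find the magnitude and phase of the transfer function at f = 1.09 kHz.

Step 1 — Angular frequency: ω = 2π·1090 = 6849 rad/s.
Step 2 — Transfer function: H(jω) = jωL/(R + jωL).
Step 3 — Numerator jωL = j·82.87; denominator R + jωL = 13.8 + j82.87.
Step 4 — H = 0.973 + j0.162.
Step 5 — Magnitude: |H| = 0.9864 (-0.1 dB); phase: φ = 9.5°.

|H| = 0.9864 (-0.1 dB), φ = 9.5°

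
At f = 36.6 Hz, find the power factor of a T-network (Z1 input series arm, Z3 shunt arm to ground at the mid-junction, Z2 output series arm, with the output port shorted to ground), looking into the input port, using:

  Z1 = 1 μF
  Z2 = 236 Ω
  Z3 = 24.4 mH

Step 1 — Angular frequency: ω = 2π·f = 2π·36.6 = 230 rad/s.
Step 2 — Component impedances:
  Z1: Z = 1/(jωC) = -j/(ω·C) = 0 - j4348 Ω
  Z2: Z = R = 236 Ω
  Z3: Z = jωL = j·230·0.0244 = 0 + j5.611 Ω
Step 3 — With the output port shorted to ground, the output series arm Z2 runs from the junction to ground; the shunt arm Z3 also runs from the junction to ground. They appear in parallel: Z3 || Z2 = 0.1333 + j5.608 Ω.
Step 4 — Series with input arm Z1: Z_in = Z1 + (Z3 || Z2) = 0.1333 - j4343 Ω = 4343∠-90.0° Ω.
Step 5 — Power factor: PF = cos(φ) = Re(Z)/|Z| = 0.13333/4342.9 = 3.07e-05.
Step 6 — Type: Im(Z) = -4343 ⇒ leading (phase φ = -90.0°).

PF = 3.07e-05 (leading, φ = -90.0°)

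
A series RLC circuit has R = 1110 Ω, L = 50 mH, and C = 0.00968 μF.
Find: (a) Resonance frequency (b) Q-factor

Step 1 — Resonance condition Im(Z)=0 gives ω₀ = 1/√(LC).
Step 2 — ω₀ = 1/√(0.05·9.68e-09) = 4.545e+04 rad/s.
Step 3 — f₀ = ω₀/(2π) = 7234 Hz.
Step 4 — Series Q: Q = ω₀L/R = 4.545e+04·0.05/1110 = 2.048.

(a) f₀ = 7234 Hz  (b) Q = 2.048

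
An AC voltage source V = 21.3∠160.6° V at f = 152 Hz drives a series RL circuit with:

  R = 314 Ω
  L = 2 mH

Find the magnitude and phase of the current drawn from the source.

Step 1 — Angular frequency: ω = 2π·f = 2π·152 = 955 rad/s.
Step 2 — Component impedances:
  R: Z = R = 314 Ω
  L: Z = jωL = j·955·0.002 = 0 + j1.91 Ω
Step 3 — Series combination: Z_total = R + L = 314 + j1.91 Ω = 314∠0.3° Ω.
Step 4 — Source phasor: V = 21.3∠160.6° V = -20.09 + j7.075 V.
Step 5 — Ohm's law: I = V / Z_total = (-20.09 + j7.075) / (314 + j1.91) = -0.06384 + j0.02292 A.
Step 6 — Convert to polar: |I| = 0.06783 A, ∠I = 160.3°.

I = 0.06783∠160.3° A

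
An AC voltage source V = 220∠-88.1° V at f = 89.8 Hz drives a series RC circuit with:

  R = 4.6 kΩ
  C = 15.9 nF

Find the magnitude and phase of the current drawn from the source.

Step 1 — Angular frequency: ω = 2π·f = 2π·89.8 = 564.2 rad/s.
Step 2 — Component impedances:
  R: Z = R = 4600 Ω
  C: Z = 1/(jωC) = -j/(ω·C) = 0 - j1.115e+05 Ω
Step 3 — Series combination: Z_total = R + C = 4600 - j1.115e+05 Ω = 1.116e+05∠-87.6° Ω.
Step 4 — Source phasor: V = 220∠-88.1° V = 7.294 - j219.9 V.
Step 5 — Ohm's law: I = V / Z_total = (7.294 - j219.9) / (4600 - j1.115e+05) = 0.001972 - j1.594e-05 A.
Step 6 — Convert to polar: |I| = 0.001972 A, ∠I = -0.5°.

I = 0.001972∠-0.5° A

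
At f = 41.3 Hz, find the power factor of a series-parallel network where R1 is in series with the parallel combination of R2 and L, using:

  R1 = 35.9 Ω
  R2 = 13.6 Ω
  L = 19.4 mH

Step 1 — Angular frequency: ω = 2π·f = 2π·41.3 = 259.5 rad/s.
Step 2 — Component impedances:
  R1: Z = R = 35.9 Ω
  R2: Z = R = 13.6 Ω
  L: Z = jωL = j·259.5·0.0194 = 0 + j5.034 Ω
Step 3 — Parallel branch: R2 || L = 1/(1/R2 + 1/L) = 1.639 + j4.428 Ω.
Step 4 — Series with R1: Z_total = R1 + (R2 || L) = 37.54 + j4.428 Ω = 37.8∠6.7° Ω.
Step 5 — Power factor: PF = cos(φ) = Re(Z)/|Z| = 37.54/37.8 = 0.9931.
Step 6 — Type: Im(Z) = 4.428 ⇒ lagging (phase φ = 6.7°).

PF = 0.9931 (lagging, φ = 6.7°)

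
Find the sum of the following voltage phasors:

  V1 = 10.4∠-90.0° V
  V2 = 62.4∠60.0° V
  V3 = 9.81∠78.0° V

Step 1 — Convert each phasor to rectangular form:
  V1 = 10.4·(cos(-90.0°) + j·sin(-90.0°)) = 0 - j10.4 V
  V2 = 62.4·(cos(60.0°) + j·sin(60.0°)) = 31.2 + j54.04 V
  V3 = 9.81·(cos(78.0°) + j·sin(78.0°)) = 2.04 + j9.596 V
Step 2 — Sum components: V_total = 33.24 + j53.24 V.
Step 3 — Convert to polar: |V_total| = 62.76 V, ∠V_total = 58.0°.

V_total = 62.76∠58.0° V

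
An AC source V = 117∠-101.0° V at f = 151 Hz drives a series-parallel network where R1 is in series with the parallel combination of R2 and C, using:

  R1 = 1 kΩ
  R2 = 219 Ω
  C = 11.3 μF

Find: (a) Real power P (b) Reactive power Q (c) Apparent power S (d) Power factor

Step 1 — Angular frequency: ω = 2π·f = 2π·151 = 948.8 rad/s.
Step 2 — Component impedances:
  R1: Z = R = 1000 Ω
  R2: Z = R = 219 Ω
  C: Z = 1/(jωC) = -j/(ω·C) = 0 - j93.27 Ω
Step 3 — Parallel branch: R2 || C = 1/(1/R2 + 1/C) = 33.63 - j78.95 Ω.
Step 4 — Series with R1: Z_total = R1 + (R2 || C) = 1034 - j78.95 Ω = 1037∠-4.4° Ω.
Step 5 — Source phasor: V = 117∠-101.0° V = -22.32 - j114.9 V.
Step 6 — Current: I = V / Z = -0.01303 - j0.1121 A = 0.1129∠-96.6° A.
Step 7 — Complex power: S = V·I* = 13.17 - j1.006 VA.
Step 8 — Real power: P = Re(S) = 13.17 W.
Step 9 — Reactive power: Q = Im(S) = -1.006 VAR.
Step 10 — Apparent power: |S| = 13.21 VA.
Step 11 — Power factor: PF = P/|S| = 0.9971 (leading).

(a) P = 13.17 W  (b) Q = -1.006 VAR  (c) S = 13.21 VA  (d) PF = 0.9971 (leading)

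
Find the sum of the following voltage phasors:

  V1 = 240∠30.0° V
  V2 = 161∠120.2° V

Step 1 — Convert each phasor to rectangular form:
  V1 = 240·(cos(30.0°) + j·sin(30.0°)) = 207.8 + j120 V
  V2 = 161·(cos(120.2°) + j·sin(120.2°)) = -80.99 + j139.1 V
Step 2 — Sum components: V_total = 126.9 + j259.1 V.
Step 3 — Convert to polar: |V_total| = 288.5 V, ∠V_total = 63.9°.

V_total = 288.5∠63.9° V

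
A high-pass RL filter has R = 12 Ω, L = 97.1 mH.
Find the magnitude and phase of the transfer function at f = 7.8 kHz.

Step 1 — Angular frequency: ω = 2π·7800 = 4.901e+04 rad/s.
Step 2 — Transfer function: H(jω) = jωL/(R + jωL).
Step 3 — Numerator jωL = j·4759; denominator R + jωL = 12 + j4759.
Step 4 — H = 1 + j0.002522.
Step 5 — Magnitude: |H| = 1 (-0.0 dB); phase: φ = 0.1°.

|H| = 1 (-0.0 dB), φ = 0.1°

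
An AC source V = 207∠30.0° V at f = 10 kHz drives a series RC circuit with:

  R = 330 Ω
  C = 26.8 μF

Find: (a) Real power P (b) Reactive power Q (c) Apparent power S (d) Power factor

Step 1 — Angular frequency: ω = 2π·f = 2π·1e+04 = 6.283e+04 rad/s.
Step 2 — Component impedances:
  R: Z = R = 330 Ω
  C: Z = 1/(jωC) = -j/(ω·C) = 0 - j0.5939 Ω
Step 3 — Series combination: Z_total = R + C = 330 - j0.5939 Ω = 330∠-0.1° Ω.
Step 4 — Source phasor: V = 207∠30.0° V = 179.3 + j103.5 V.
Step 5 — Current: I = V / Z = 0.5427 + j0.3146 A = 0.6273∠30.1° A.
Step 6 — Complex power: S = V·I* = 129.8 - j0.2337 VA.
Step 7 — Real power: P = Re(S) = 129.8 W.
Step 8 — Reactive power: Q = Im(S) = -0.2337 VAR.
Step 9 — Apparent power: |S| = 129.8 VA.
Step 10 — Power factor: PF = P/|S| = 1 (leading).

(a) P = 129.8 W  (b) Q = -0.2337 VAR  (c) S = 129.8 VA  (d) PF = 1 (leading)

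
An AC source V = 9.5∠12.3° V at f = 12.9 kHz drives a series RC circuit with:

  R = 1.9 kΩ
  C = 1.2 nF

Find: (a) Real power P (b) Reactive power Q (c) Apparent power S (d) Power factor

Step 1 — Angular frequency: ω = 2π·f = 2π·1.29e+04 = 8.105e+04 rad/s.
Step 2 — Component impedances:
  R: Z = R = 1900 Ω
  C: Z = 1/(jωC) = -j/(ω·C) = 0 - j1.028e+04 Ω
Step 3 — Series combination: Z_total = R + C = 1900 - j1.028e+04 Ω = 1.046e+04∠-79.5° Ω.
Step 4 — Source phasor: V = 9.5∠12.3° V = 9.282 + j2.024 V.
Step 5 — Current: I = V / Z = -2.901e-05 + j0.0009082 A = 0.0009086∠91.8° A.
Step 6 — Complex power: S = V·I* = 0.001569 - j0.008488 VA.
Step 7 — Real power: P = Re(S) = 0.001569 W.
Step 8 — Reactive power: Q = Im(S) = -0.008488 VAR.
Step 9 — Apparent power: |S| = 0.008632 VA.
Step 10 — Power factor: PF = P/|S| = 0.1817 (leading).

(a) P = 0.001569 W  (b) Q = -0.008488 VAR  (c) S = 0.008632 VA  (d) PF = 0.1817 (leading)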